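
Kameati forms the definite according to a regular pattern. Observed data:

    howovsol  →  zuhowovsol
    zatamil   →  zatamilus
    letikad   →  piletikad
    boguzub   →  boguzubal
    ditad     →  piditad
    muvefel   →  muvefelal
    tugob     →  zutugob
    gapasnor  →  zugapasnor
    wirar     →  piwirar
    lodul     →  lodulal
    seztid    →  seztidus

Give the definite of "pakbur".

"pakbur" has last vowel 'u'. The stems whose last vowel is 'u' (boguzub → boguzubal, lodul → lodulal) add -al.
The other patterns: stems whose last vowel is 'i' add -us; stems whose last vowel is 'a' add the prefix pi-; stems whose last vowel is 'o' add the prefix zu-.
So pakbur → pakbural.

pakbural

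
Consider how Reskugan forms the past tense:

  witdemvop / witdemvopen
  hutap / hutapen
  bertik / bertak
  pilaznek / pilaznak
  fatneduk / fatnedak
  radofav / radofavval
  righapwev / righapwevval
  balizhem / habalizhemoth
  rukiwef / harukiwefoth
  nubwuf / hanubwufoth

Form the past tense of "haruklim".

haharuklimoth

hutap and radofav both have last vowel 'a' yet inflect differently (hutapen, radofavval), so the last vowel is not what conditions the rule; the final letter is.
"haruklim" ends in -m. The one such stem in the data (balizhem → habalizhemoth) adds ha- … -oth around the stem, so the same rule applies.
So haruklim → haharuklimoth.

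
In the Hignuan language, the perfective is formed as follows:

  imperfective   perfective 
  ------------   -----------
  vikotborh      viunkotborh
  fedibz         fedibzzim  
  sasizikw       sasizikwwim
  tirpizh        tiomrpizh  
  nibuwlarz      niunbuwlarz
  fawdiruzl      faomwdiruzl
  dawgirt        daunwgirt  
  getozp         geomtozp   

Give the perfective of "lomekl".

lomekllim

"lomekl" has second-to-last letter 'k'. The one such stem in the data (sasizikw → sasizikwwim) doubles the final consonant and adds -im (as does fedibz), so the same rule applies.
The other patterns: stems whose second-to-last letter is 'r' insert -un- after the first vowel; stems whose second-to-last letter is 'z' insert -om- after the first vowel.
So lomekl → lomekllim.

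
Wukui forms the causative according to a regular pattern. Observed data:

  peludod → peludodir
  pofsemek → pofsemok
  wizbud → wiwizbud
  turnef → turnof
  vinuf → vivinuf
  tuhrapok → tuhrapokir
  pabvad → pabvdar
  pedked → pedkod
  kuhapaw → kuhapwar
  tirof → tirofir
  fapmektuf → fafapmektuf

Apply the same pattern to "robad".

wizbud and pabvad both end in -d yet inflect differently (wiwizbud, pabvdar), so the final letter is not what conditions the rule; the last vowel is.
"robad" has last vowel 'a'. The stems whose last vowel is 'a' (pabvad → pabvdar, kuhapaw → kuhapwar) delete the last vowel and add -ar.
The other patterns: stems whose last vowel is 'u' repeat the first consonant+vowel as a prefix; stems whose last vowel is 'e' change the last vowel to 'o'; stems whose last vowel is 'o' add -ir.
So robad → robdar.

robdar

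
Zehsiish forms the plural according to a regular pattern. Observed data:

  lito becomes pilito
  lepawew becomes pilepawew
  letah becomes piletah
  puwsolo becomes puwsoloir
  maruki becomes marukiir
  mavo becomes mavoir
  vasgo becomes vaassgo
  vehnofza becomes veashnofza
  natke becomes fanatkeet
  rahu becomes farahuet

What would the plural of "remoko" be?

lito and puwsolo both end in -o yet inflect differently (pilito, puwsoloir), so the final letter is not what conditions the rule; the first letter is.
"remoko" begins with r-. The one such stem in the data (rahu → farahuet) adds fa- … -et around the stem, so the same rule applies.
The other patterns: stems beginning with l- add the prefix pi-; stems beginning with m- or p- add -ir; stems beginning with v- insert -as- after the first vowel.
So remoko → faremokoet.

faremokoet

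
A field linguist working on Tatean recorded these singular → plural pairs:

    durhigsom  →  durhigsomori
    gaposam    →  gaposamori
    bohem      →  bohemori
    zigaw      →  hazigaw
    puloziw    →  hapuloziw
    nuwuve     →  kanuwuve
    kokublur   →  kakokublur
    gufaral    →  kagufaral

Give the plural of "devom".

devomori

gaposam and zigaw both have last vowel 'a' yet inflect differently (gaposamori, hazigaw), so the last vowel is not what conditions the rule; the final letter is.
"devom" ends in -m. The stems ending in -m (durhigsom → durhigsomori, gaposam → gaposamori, bohem → bohemori) add -ori.
So devom → devomori.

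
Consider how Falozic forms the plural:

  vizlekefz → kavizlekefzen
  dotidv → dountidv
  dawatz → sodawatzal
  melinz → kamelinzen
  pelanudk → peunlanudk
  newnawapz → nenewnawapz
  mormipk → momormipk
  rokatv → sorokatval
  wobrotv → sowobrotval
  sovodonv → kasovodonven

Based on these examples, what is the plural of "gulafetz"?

sogulafetzal

"gulafetz" has second-to-last letter 't'. The stems whose second-to-last letter is 't' (rokatv → sorokatval, dawatz → sodawatzal, wobrotv → sowobrotval) add so- … -al around the stem.
The other patterns: stems whose second-to-last letter is 'p' repeat the first consonant+vowel as a prefix; stems whose second-to-last letter is 'd' insert -un- after the first vowel; stems whose second-to-last letter is 'f' or 'n' add ka- … -en around the stem.
So gulafetz → sogulafetzal.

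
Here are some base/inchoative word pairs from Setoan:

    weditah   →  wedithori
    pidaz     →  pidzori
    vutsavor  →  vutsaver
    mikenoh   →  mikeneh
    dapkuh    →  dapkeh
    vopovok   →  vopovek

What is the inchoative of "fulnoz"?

weditah and mikenoh both end in -h yet inflect differently (wedithori, mikeneh), so the final letter is not what conditions the rule; the last vowel is.
"fulnoz" has last vowel 'o'. The stems whose last vowel is 'o' (vutsavor → vutsaver, mikenoh → mikeneh, vopovok → vopovek) change the last vowel to 'e'.
The other pattern: stems whose last vowel is 'a' delete the last vowel and add -ori.
So fulnoz → fulnez.

fulnez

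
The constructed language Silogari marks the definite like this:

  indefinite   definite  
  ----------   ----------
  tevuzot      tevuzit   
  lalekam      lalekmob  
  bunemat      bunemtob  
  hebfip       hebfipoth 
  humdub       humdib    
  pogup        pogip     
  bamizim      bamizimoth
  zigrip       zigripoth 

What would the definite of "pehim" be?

bamizim and lalekam both end in -m yet inflect differently (bamizimoth, lalekmob), so the final letter is not what conditions the rule; the last vowel is.
"pehim" has last vowel 'i'. The stems whose last vowel is 'i' (bamizim → bamizimoth, hebfip → hebfipoth, zigrip → zigripoth) add -oth.
The other patterns: stems whose last vowel is 'a' delete the last vowel and add -ob; stems whose last vowel is 'o' or 'u' change the last vowel to 'i'.
So pehim → pehimoth.

pehimoth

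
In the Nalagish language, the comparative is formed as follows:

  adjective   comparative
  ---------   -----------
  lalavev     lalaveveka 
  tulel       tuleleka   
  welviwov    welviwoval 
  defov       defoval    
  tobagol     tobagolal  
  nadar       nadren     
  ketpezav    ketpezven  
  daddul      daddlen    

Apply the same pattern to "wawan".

"wawan" has last vowel 'a'. The stems whose last vowel is 'a' (nadar → nadren, ketpezav → ketpezven) delete the last vowel and add -en.
The other patterns: stems whose last vowel is 'e' add -eka; stems whose last vowel is 'o' add -al.
So wawan → wawnen.

wawnen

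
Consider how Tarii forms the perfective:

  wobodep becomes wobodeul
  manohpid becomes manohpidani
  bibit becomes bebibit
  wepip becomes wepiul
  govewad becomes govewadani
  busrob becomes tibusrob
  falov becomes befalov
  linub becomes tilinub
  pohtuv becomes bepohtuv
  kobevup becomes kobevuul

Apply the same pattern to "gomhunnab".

manohpid and bibit both have last vowel 'i' yet inflect differently (manohpidani, bebibit), so the last vowel is not what conditions the rule; the final letter is.
"gomhunnab" ends in -b. The stems ending in -b (linub → tilinub, busrob → tibusrob) add the prefix ti-.
The other patterns: stems ending in -d add -ani; stems ending in -t or -v add the prefix be-; stems ending in -p drop the final letter and add -ul.
So gomhunnab → tigomhunnab.

tigomhunnab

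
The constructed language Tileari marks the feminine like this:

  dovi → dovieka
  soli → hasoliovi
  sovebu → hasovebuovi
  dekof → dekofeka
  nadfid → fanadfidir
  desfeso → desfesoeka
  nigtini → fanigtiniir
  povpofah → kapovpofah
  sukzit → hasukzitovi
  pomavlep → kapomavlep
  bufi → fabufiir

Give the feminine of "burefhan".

faburefhanir

soli and dovi both end in -i yet inflect differently (hasoliovi, dovieka), so the final letter is not what conditions the rule; the first letter is.
"burefhan" begins with b-. The one such stem in the data (bufi → fabufiir) adds fa- … -ir around the stem, so the same rule applies.
The other patterns: stems beginning with p- add the prefix ka-; stems beginning with s- add ha- … -ovi around the stem; stems beginning with d- add -eka.
So burefhan → faburefhanir.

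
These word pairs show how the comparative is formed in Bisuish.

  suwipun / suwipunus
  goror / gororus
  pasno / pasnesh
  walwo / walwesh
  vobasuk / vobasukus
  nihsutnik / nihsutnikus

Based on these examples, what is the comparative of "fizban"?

fizbanus

pasno and goror both have last vowel 'o' yet inflect differently (pasnesh, gororus), so the last vowel is not what conditions the rule; the final letter is.
"fizban" ends in -n. The one such stem in the data (suwipun → suwipunus) adds -us, so the same rule applies.
So fizban → fizbanus.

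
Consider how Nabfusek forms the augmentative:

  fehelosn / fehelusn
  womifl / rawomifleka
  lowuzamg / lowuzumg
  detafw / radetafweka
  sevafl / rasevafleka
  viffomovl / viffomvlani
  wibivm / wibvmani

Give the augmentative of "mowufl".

womifl and viffomovl both end in -l yet inflect differently (rawomifleka, viffomvlani), so the final letter is not what conditions the rule; the second-to-last letter is.
"mowufl" has second-to-last letter 'f'. The stems whose second-to-last letter is 'f' (detafw → radetafweka, womifl → rawomifleka, sevafl → rasevafleka) add ra- … -eka around the stem.
The other patterns: stems whose second-to-last letter is 'v' delete the last vowel and add -ani; stems whose second-to-last letter is 'm' or 's' change the last vowel to 'u'.
So mowufl → ramowufleka.

ramowufleka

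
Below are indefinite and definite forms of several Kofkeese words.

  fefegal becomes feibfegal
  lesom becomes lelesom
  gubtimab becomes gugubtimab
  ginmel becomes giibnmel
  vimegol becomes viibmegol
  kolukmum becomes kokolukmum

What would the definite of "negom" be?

fefegal and gubtimab both have last vowel 'a' yet inflect differently (feibfegal, gugubtimab), so the last vowel is not what conditions the rule; the final letter is.
"negom" ends in -m. The stems ending in -m (kolukmum → kokolukmum, lesom → lelesom) repeat the first consonant+vowel as a prefix.
The other pattern: stems ending in -l insert -ib- after the first vowel.
So negom → nenegom.

nenegom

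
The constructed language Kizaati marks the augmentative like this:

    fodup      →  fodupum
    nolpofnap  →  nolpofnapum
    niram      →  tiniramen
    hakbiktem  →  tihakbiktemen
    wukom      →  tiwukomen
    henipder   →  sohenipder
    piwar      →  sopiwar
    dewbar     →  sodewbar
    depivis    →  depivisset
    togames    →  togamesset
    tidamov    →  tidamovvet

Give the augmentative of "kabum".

nolpofnap and niram both have last vowel 'a' yet inflect differently (nolpofnapum, tiniramen), so the last vowel is not what conditions the rule; the final letter is.
"kabum" ends in -m. The stems ending in -m (niram → tiniramen, hakbiktem → tihakbiktemen, wukom → tiwukomen) add ti- … -en around the stem.
So kabum → tikabumen.

tikabumen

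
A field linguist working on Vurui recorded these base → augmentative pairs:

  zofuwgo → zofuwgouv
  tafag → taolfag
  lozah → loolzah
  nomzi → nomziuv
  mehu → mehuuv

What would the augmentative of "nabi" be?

nabiuv

tafag and nomzi both have 2 vowels yet inflect differently (taolfag, nomziuv), so the number of vowels is not what conditions the rule; whether the stem ends in a vowel or a consonant is.
"nabi" ends in a vowel. The stems ending in a vowel (zofuwgo → zofuwgouv, nomzi → nomziuv, mehu → mehuuv) add -uv.
The other pattern: stems ending in a consonant insert -ol- after the first vowel.
So nabi → nabiuv.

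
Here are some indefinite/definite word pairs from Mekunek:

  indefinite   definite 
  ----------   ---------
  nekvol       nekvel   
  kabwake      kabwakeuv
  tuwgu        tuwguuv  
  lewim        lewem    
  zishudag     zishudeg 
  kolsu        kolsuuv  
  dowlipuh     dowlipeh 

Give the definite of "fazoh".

tuwgu and dowlipuh both have last vowel 'u' yet inflect differently (tuwguuv, dowlipeh), so the last vowel is not what conditions the rule; whether the stem ends in a vowel or a consonant is.
"fazoh" ends in a consonant. The stems ending in a consonant (nekvol → nekvel, lewim → lewem, zishudag → zishudeg) change the last vowel to 'e'.
The other pattern: stems ending in a vowel add -uv.
So fazoh → fazeh.

fazeh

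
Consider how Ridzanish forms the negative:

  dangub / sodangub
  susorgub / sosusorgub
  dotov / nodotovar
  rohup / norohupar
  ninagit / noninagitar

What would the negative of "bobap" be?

nobobapar

dangub and rohup both have last vowel 'u' yet inflect differently (sodangub, norohupar), so the last vowel is not what conditions the rule; the final letter is.
"bobap" ends in -p. The one such stem in the data (rohup → norohupar) adds no- … -ar around the stem, so the same rule applies.
So bobap → nobobapar.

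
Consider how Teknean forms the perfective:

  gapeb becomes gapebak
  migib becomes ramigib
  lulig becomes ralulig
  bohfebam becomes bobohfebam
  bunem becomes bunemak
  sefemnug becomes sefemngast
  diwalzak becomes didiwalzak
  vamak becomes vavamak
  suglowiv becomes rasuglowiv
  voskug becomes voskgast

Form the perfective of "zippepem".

zippepemak

"zippepem" has last vowel 'e'. The stems whose last vowel is 'e' (bunem → bunemak, gapeb → gapebak) add -ak.
The other patterns: stems whose last vowel is 'i' add the prefix ra-; stems whose last vowel is 'u' delete the last vowel and add -ast; stems whose last vowel is 'a' repeat the first consonant+vowel as a prefix.
So zippepem → zippepemak.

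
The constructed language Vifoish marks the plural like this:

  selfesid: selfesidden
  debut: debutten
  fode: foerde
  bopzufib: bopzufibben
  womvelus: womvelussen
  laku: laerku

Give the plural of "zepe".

debut and laku both have last vowel 'u' yet inflect differently (debutten, laerku), so the last vowel is not what conditions the rule; whether the stem ends in a vowel or a consonant is.
"zepe" ends in a vowel. The stems ending in a vowel (laku → laerku, fode → foerde) insert -er- after the first vowel.
So zepe → zeerpe.

zeerpe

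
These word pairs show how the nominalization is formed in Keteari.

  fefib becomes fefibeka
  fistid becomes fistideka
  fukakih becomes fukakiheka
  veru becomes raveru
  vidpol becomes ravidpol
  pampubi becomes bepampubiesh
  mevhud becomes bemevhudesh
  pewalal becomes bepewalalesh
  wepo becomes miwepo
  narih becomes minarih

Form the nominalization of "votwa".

fistid and mevhud both end in -d yet inflect differently (fistideka, bemevhudesh), so the final letter is not what conditions the rule; the first letter is.
"votwa" begins with v-. The stems beginning with v- (veru → raveru, vidpol → ravidpol) add the prefix ra-.
So votwa → ravotwa.

ravotwa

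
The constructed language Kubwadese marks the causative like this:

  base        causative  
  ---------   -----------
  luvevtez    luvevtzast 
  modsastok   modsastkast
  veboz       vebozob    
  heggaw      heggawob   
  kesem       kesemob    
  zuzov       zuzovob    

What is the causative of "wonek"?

luvevtez and veboz both end in -z yet inflect differently (luvevtzast, vebozob), so the final letter is not what conditions the rule; the number of vowels is.
"wonek" has 2 vowels. The stems with 2 vowels (veboz → vebozob, heggaw → heggawob, kesem → kesemob) add -ob.
The other pattern: stems with 3 vowels delete the last vowel and add -ast.
So wonek → wonekob.

wonekob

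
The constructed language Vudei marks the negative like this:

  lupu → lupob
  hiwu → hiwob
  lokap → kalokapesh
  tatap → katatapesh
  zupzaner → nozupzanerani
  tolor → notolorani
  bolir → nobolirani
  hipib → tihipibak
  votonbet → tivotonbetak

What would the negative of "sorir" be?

nosorirani

bolir and hipib both have last vowel 'i' yet inflect differently (nobolirani, tihipibak), so the last vowel is not what conditions the rule; the final letter is.
"sorir" ends in -r. The stems ending in -r (zupzaner → nozupzanerani, tolor → notolorani, bolir → nobolirani) add no- … -ani around the stem.
So sorir → nosorirani.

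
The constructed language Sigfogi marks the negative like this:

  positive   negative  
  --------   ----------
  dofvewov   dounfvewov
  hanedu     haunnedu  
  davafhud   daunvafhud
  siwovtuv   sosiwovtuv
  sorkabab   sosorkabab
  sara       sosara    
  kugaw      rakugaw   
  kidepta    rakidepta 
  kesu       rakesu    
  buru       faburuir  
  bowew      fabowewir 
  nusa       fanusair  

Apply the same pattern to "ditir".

diuntir

dofvewov and siwovtuv both end in -v yet inflect differently (dounfvewov, sosiwovtuv), so the final letter is not what conditions the rule; the first letter is.
"ditir" begins with d-. The stems beginning with d- (dofvewov → dounfvewov, davafhud → daunvafhud) insert -un- after the first vowel.
So ditir → diuntir.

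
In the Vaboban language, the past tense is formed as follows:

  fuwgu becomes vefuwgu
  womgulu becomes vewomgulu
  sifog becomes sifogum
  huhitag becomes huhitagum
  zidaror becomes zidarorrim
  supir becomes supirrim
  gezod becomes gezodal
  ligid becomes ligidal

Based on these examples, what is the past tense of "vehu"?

vevehu

sifog and zidaror both have last vowel 'o' yet inflect differently (sifogum, zidarorrim), so the last vowel is not what conditions the rule; the final letter is.
"vehu" ends in -u. The stems ending in -u (fuwgu → vefuwgu, womgulu → vewomgulu) add the prefix ve-.
So vehu → vevehu.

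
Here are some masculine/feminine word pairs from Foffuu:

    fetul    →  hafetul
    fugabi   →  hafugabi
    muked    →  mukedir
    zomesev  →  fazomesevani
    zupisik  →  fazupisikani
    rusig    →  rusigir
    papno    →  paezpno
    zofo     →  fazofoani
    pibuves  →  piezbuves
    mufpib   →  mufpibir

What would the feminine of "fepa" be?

zofo and papno both end in -o yet inflect differently (fazofoani, paezpno), so the final letter is not what conditions the rule; the first letter is.
"fepa" begins with f-. The stems beginning with f- (fugabi → hafugabi, fetul → hafetul) add the prefix ha-.
The other patterns: stems beginning with z- add fa- … -ani around the stem; stems beginning with p- insert -ez- after the first vowel; stems beginning with m- or r- add -ir.
So fepa → hafepa.

hafepa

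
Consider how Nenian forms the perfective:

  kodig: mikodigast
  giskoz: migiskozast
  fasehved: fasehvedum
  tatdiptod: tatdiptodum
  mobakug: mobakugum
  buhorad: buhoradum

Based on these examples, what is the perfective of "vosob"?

"vosob" has 2 vowels. The stems with 2 vowels (kodig → mikodigast, giskoz → migiskozast) add mi- … -ast around the stem.
The other pattern: stems with 3 vowels add -um.
So vosob → mivosobast.

mivosobast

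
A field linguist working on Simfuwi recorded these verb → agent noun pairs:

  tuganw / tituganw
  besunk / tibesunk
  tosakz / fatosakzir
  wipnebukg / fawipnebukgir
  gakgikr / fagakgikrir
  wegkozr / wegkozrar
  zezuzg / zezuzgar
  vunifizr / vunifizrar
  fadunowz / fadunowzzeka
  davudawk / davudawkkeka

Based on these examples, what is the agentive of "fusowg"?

fusowggeka

gakgikr and wegkozr both end in -r yet inflect differently (fagakgikrir, wegkozrar), so the final letter is not what conditions the rule; the second-to-last letter is.
"fusowg" has second-to-last letter 'w'. The stems whose second-to-last letter is 'w' (fadunowz → fadunowzzeka, davudawk → davudawkkeka) double the final consonant and add -eka.
The other patterns: stems whose second-to-last letter is 'n' add the prefix ti-; stems whose second-to-last letter is 'k' add fa- … -ir around the stem; stems whose second-to-last letter is 'z' add -ar.
So fusowg → fusowggeka.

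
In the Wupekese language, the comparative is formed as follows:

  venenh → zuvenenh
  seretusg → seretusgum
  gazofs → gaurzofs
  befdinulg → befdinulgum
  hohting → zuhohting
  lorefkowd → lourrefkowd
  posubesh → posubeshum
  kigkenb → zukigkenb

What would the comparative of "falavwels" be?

hohting and seretusg both end in -g yet inflect differently (zuhohting, seretusgum), so the final letter is not what conditions the rule; the second-to-last letter is.
"falavwels" has second-to-last letter 'l'. The one such stem in the data (befdinulg → befdinulgum) adds -um, so the same rule applies.
The other patterns: stems whose second-to-last letter is 'n' add the prefix zu-; stems whose second-to-last letter is 'f' or 'w' insert -ur- after the first vowel.
So falavwels → falavwelsum.

falavwelsum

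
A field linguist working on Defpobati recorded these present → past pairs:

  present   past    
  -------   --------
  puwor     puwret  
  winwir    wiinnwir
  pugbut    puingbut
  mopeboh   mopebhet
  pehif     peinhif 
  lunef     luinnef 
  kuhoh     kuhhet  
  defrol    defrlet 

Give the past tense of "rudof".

"rudof" has last vowel 'o'. The stems whose last vowel is 'o' (puwor → puwret, kuhoh → kuhhet, defrol → defrlet) delete the last vowel and add -et.
So rudof → rudfet.

rudfet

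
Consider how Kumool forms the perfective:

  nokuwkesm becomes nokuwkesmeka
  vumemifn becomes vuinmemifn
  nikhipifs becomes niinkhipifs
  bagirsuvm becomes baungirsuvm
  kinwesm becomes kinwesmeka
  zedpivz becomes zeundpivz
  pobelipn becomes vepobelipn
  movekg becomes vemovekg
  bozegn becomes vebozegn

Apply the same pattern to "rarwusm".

rarwusmeka

"rarwusm" has second-to-last letter 's'. The stems whose second-to-last letter is 's' (kinwesm → kinwesmeka, nokuwkesm → nokuwkesmeka) add -eka.
The other patterns: stems whose second-to-last letter is 'v' insert -un- after the first vowel; stems whose second-to-last letter is 'f' insert -in- after the first vowel; stems whose second-to-last letter is 'g', 'k' or 'p' add the prefix ve-.
So rarwusm → rarwusmeka.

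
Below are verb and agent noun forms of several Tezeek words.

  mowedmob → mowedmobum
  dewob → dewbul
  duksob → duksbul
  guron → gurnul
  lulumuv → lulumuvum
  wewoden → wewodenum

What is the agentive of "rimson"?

duksob and mowedmob both end in -b yet inflect differently (duksbul, mowedmobum), so the final letter is not what conditions the rule; the number of vowels is.
"rimson" has 2 vowels. The stems with 2 vowels (duksob → duksbul, guron → gurnul, dewob → dewbul) delete the last vowel and add -ul.
The other pattern: stems with 3 vowels add -um.
So rimson → rimsnul.

rimsnul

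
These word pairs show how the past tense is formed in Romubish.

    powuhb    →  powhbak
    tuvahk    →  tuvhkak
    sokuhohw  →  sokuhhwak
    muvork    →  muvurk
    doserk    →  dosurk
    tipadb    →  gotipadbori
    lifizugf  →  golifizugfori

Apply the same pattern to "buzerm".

buzurm

tuvahk and muvork both end in -k yet inflect differently (tuvhkak, muvurk), so the final letter is not what conditions the rule; the second-to-last letter is.
"buzerm" has second-to-last letter 'r'. The stems whose second-to-last letter is 'r' (muvork → muvurk, doserk → dosurk) change the last vowel to 'u'.
So buzerm → buzurm.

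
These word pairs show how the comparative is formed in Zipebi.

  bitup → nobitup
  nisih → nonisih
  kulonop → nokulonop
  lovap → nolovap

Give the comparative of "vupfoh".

novupfoh

Every pair shown (bitup → nobitup, nisih → nonisih, kulonop → nokulonop, …) follows the same rule: add the prefix no-.
So vupfoh → novupfoh.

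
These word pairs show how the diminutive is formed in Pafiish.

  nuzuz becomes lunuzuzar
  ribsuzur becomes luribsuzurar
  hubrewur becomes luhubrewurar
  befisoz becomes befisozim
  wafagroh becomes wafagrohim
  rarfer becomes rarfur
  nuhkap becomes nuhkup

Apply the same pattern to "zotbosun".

"zotbosun" has last vowel 'u'. The stems whose last vowel is 'u' (nuzuz → lunuzuzar, ribsuzur → luribsuzurar, hubrewur → luhubrewurar) add lu- … -ar around the stem.
The other patterns: stems whose last vowel is 'o' add -im; stems whose last vowel is 'a' or 'e' change the last vowel to 'u'.
So zotbosun → luzotbosunar.

luzotbosunar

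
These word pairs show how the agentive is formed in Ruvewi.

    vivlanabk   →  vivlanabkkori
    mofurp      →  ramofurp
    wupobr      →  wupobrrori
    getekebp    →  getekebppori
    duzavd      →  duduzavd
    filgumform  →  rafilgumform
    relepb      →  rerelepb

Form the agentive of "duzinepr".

mofurp and getekebp both end in -p yet inflect differently (ramofurp, getekebppori), so the final letter is not what conditions the rule; the second-to-last letter is.
"duzinepr" has second-to-last letter 'p'. The one such stem in the data (relepb → rerelepb) repeats the first consonant+vowel as a prefix (as does duzavd), so the same rule applies.
The other patterns: stems whose second-to-last letter is 'r' add the prefix ra-; stems whose second-to-last letter is 'b' double the final consonant and add -ori.
So duzinepr → duduzinepr.

duduzinepr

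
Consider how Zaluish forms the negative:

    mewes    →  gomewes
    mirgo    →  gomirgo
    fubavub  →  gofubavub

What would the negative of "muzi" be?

Every pair shown (mewes → gomewes, mirgo → gomirgo, fubavub → gofubavub) follows the same rule: add the prefix go-.
So muzi → gomuzi.

gomuzi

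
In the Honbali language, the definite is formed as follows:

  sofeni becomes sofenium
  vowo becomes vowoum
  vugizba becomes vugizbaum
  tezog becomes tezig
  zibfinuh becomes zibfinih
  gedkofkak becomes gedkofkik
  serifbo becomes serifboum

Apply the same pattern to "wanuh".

wanih

gedkofkak and vugizba both have last vowel 'a' yet inflect differently (gedkofkik, vugizbaum), so the last vowel is not what conditions the rule; whether the stem ends in a vowel or a consonant is.
"wanuh" ends in a consonant. The stems ending in a consonant (gedkofkak → gedkofkik, tezog → tezig, zibfinuh → zibfinih) change the last vowel to 'i'.
So wanuh → wanih.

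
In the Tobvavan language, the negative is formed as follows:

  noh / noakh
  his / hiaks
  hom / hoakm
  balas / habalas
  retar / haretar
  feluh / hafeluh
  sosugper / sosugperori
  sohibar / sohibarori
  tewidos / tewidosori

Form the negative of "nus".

"nus" has 1 vowel. The stems with 1 vowel (noh → noakh, his → hiaks, hom → hoakm) insert -ak- after the first vowel.
So nus → nuaks.

nuaks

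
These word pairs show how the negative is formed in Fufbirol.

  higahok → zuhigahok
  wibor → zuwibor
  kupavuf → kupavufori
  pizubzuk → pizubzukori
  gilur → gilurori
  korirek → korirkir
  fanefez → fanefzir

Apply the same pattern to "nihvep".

higahok and pizubzuk both end in -k yet inflect differently (zuhigahok, pizubzukori), so the final letter is not what conditions the rule; the last vowel is.
"nihvep" has last vowel 'e'. The stems whose last vowel is 'e' (korirek → korirkir, fanefez → fanefzir) delete the last vowel and add -ir.
So nihvep → nihvpir.

nihvpir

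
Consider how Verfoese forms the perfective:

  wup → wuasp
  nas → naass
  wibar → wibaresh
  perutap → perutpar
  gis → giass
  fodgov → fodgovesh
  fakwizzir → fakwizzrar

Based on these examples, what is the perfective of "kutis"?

kutisesh

"kutis" has 2 vowels. The stems with 2 vowels (fodgov → fodgovesh, wibar → wibaresh) add -esh.
The other patterns: stems with 1 vowel insert -as- after the first vowel; stems with 3 vowels delete the last vowel and add -ar.
So kutis → kutisesh.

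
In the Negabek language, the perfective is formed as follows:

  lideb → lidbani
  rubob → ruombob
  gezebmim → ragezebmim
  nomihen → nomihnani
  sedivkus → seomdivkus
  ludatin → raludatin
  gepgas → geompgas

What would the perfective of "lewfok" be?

nomihen and ludatin both end in -n yet inflect differently (nomihnani, raludatin), so the final letter is not what conditions the rule; the last vowel is.
"lewfok" has last vowel 'o'. The one such stem in the data (rubob → ruombob) inserts -om- after the first vowel (as do gepgas, sedivkus), so the same rule applies.
The other patterns: stems whose last vowel is 'e' delete the last vowel and add -ani; stems whose last vowel is 'i' add the prefix ra-.
So lewfok → leomwfok.

leomwfok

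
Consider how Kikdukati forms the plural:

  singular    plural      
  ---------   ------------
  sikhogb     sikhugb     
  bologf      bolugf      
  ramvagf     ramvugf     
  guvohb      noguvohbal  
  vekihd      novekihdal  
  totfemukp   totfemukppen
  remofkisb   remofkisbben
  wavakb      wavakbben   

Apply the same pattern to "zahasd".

sikhogb and guvohb both end in -b yet inflect differently (sikhugb, noguvohbal), so the final letter is not what conditions the rule; the second-to-last letter is.
"zahasd" has second-to-last letter 's'. The one such stem in the data (remofkisb → remofkisbben) doubles the final consonant and adds -en (as do totfemukp, wavakb), so the same rule applies.
The other patterns: stems whose second-to-last letter is 'g' change the last vowel to 'u'; stems whose second-to-last letter is 'h' add no- … -al around the stem.
So zahasd → zahasdden.

zahasdden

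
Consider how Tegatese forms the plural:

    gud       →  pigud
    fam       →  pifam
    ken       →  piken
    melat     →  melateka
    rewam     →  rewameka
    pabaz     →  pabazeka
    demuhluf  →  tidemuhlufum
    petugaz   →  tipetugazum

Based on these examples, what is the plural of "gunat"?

fam and rewam both end in -m yet inflect differently (pifam, rewameka), so the final letter is not what conditions the rule; the number of vowels is.
"gunat" has 2 vowels. The stems with 2 vowels (melat → melateka, rewam → rewameka, pabaz → pabazeka) add -eka.
So gunat → gunateka.

gunateka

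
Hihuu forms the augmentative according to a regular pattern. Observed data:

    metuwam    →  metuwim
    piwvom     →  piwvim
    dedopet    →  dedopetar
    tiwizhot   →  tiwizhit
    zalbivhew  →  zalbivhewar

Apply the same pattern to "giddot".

giddit

dedopet and tiwizhot both end in -t yet inflect differently (dedopetar, tiwizhit), so the final letter is not what conditions the rule; the last vowel is.
"giddot" has last vowel 'o'. The stems whose last vowel is 'o' (piwvom → piwvim, tiwizhot → tiwizhit) change the last vowel to 'i'.
The other pattern: stems whose last vowel is 'e' add -ar.
So giddot → giddit.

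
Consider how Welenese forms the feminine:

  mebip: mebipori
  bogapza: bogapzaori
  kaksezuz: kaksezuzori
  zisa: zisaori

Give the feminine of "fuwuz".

fuwuzori

Every pair shown (mebip → mebipori, bogapza → bogapzaori, kaksezuz → kaksezuzori, …) follows the same rule: add -ori.
So fuwuz → fuwuzori.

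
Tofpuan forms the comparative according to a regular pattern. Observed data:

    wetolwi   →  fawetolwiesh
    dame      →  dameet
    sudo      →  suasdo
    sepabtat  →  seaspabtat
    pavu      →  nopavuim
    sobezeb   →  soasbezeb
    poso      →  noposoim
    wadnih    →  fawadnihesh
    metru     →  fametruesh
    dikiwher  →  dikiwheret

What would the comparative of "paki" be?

"paki" begins with p-. The stems beginning with p- (pavu → nopavuim, poso → noposoim) add no- … -im around the stem.
So paki → nopakiim.

nopakiim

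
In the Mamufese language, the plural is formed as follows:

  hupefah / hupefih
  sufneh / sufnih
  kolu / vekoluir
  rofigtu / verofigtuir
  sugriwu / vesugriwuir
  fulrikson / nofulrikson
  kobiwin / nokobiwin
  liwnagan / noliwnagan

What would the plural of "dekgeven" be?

hupefah and liwnagan both have last vowel 'a' yet inflect differently (hupefih, noliwnagan), so the last vowel is not what conditions the rule; the final letter is.
"dekgeven" ends in -n. The stems ending in -n (fulrikson → nofulrikson, kobiwin → nokobiwin, liwnagan → noliwnagan) add the prefix no-.
So dekgeven → nodekgeven.

nodekgeven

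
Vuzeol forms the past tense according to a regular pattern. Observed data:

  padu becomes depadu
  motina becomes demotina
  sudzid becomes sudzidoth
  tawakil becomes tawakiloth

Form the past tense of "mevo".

demevo

"mevo" ends in a vowel. The stems ending in a vowel (padu → depadu, motina → demotina) add the prefix de-.
The other pattern: stems ending in a consonant add -oth.
So mevo → demevo.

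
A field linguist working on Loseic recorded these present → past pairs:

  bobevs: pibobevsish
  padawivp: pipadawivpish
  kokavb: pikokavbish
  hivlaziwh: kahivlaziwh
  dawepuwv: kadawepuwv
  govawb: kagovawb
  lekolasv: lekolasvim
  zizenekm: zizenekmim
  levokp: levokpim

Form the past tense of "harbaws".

"harbaws" has second-to-last letter 'w'. The stems whose second-to-last letter is 'w' (hivlaziwh → kahivlaziwh, dawepuwv → kadawepuwv, govawb → kagovawb) add the prefix ka-.
The other patterns: stems whose second-to-last letter is 'v' add pi- … -ish around the stem; stems whose second-to-last letter is 'k' or 's' add -im.
So harbaws → kaharbaws.

kaharbaws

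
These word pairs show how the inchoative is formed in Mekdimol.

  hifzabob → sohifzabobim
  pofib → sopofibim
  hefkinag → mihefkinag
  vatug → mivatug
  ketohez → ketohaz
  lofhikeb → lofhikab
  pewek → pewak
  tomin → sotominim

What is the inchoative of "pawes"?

pawas

"pawes" has last vowel 'e'. The stems whose last vowel is 'e' (pewek → pewak, lofhikeb → lofhikab, ketohez → ketohaz) change the last vowel to 'a'.
So pawes → pawas.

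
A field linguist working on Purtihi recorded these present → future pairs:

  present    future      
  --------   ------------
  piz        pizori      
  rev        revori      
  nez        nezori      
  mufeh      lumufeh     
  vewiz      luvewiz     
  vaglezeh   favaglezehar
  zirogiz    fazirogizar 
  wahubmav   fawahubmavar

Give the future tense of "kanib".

lukanib

piz and vewiz both end in -z yet inflect differently (pizori, luvewiz), so the final letter is not what conditions the rule; the number of vowels is.
"kanib" has 2 vowels. The stems with 2 vowels (mufeh → lumufeh, vewiz → luvewiz) add the prefix lu-.
The other patterns: stems with 1 vowel add -ori; stems with 3 vowels add fa- … -ar around the stem.
So kanib → lukanib.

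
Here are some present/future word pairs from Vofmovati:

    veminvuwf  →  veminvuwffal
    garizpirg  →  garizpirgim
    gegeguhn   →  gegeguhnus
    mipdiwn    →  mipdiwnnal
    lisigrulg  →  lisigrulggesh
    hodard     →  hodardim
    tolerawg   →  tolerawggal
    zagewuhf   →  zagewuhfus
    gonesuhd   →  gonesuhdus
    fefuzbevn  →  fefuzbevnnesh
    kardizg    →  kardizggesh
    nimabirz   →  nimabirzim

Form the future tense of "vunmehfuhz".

vunmehfuhzus

hodard and gonesuhd both end in -d yet inflect differently (hodardim, gonesuhdus), so the final letter is not what conditions the rule; the second-to-last letter is.
"vunmehfuhz" has second-to-last letter 'h'. The stems whose second-to-last letter is 'h' (zagewuhf → zagewuhfus, gonesuhd → gonesuhdus, gegeguhn → gegeguhnus) add -us.
The other patterns: stems whose second-to-last letter is 'r' add -im; stems whose second-to-last letter is 'w' double the final consonant and add -al; stems whose second-to-last letter is 'l', 'v' or 'z' double the final consonant and add -esh.
So vunmehfuhz → vunmehfuhzus.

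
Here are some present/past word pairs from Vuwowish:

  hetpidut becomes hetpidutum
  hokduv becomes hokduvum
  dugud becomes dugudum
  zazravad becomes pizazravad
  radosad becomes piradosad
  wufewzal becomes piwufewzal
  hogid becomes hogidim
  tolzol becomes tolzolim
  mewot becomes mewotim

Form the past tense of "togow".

"togow" has last vowel 'o'. The stems whose last vowel is 'o' (tolzol → tolzolim, mewot → mewotim) add -im.
So togow → togowim.

togowim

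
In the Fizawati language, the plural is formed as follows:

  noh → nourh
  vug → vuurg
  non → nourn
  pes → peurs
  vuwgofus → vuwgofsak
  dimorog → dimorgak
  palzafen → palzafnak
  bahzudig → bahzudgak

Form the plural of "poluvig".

poluvgak

pes and vuwgofus both end in -s yet inflect differently (peurs, vuwgofsak), so the final letter is not what conditions the rule; the number of vowels is.
"poluvig" has 3 vowels. The stems with 3 vowels (vuwgofus → vuwgofsak, dimorog → dimorgak, palzafen → palzafnak) delete the last vowel and add -ak.
So poluvig → poluvgak.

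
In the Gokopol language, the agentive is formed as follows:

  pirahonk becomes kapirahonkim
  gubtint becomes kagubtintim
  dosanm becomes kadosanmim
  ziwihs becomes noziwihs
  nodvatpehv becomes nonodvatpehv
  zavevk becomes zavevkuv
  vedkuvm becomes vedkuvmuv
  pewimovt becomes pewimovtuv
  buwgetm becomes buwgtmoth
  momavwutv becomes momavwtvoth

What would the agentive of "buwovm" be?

buwovmuv

pirahonk and zavevk both end in -k yet inflect differently (kapirahonkim, zavevkuv), so the final letter is not what conditions the rule; the second-to-last letter is.
"buwovm" has second-to-last letter 'v'. The stems whose second-to-last letter is 'v' (zavevk → zavevkuv, vedkuvm → vedkuvmuv, pewimovt → pewimovtuv) add -uv.
The other patterns: stems whose second-to-last letter is 'n' add ka- … -im around the stem; stems whose second-to-last letter is 'h' add the prefix no-; stems whose second-to-last letter is 't' delete the last vowel and add -oth.
So buwovm → buwovmuv.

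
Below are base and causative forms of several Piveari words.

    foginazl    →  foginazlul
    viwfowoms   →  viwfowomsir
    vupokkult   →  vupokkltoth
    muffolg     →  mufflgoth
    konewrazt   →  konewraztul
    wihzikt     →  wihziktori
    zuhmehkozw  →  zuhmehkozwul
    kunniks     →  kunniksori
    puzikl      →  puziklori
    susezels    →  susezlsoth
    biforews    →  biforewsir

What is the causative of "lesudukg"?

lesudukgori

wihzikt and vupokkult both end in -t yet inflect differently (wihziktori, vupokkltoth), so the final letter is not what conditions the rule; the second-to-last letter is.
"lesudukg" has second-to-last letter 'k'. The stems whose second-to-last letter is 'k' (puzikl → puziklori, wihzikt → wihziktori, kunniks → kunniksori) add -ori.
So lesudukg → lesudukgori.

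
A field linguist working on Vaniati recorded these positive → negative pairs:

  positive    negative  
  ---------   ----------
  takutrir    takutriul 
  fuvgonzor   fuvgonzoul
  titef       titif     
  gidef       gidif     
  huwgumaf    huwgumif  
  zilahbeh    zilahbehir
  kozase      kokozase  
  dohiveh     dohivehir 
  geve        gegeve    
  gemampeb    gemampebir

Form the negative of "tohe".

"tohe" ends in -e. The stems ending in -e (kozase → kokozase, geve → gegeve) repeat the first consonant+vowel as a prefix.
So tohe → totohe.

totohe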